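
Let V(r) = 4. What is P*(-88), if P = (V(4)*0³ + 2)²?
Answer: -352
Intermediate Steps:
P = 4 (P = (4*0³ + 2)² = (4*0 + 2)² = (0 + 2)² = 2² = 4)
P*(-88) = 4*(-88) = -352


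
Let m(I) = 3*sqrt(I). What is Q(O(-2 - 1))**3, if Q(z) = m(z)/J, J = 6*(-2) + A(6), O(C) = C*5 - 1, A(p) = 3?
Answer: 64*I/27 ≈ 2.3704*I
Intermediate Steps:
O(C) = -1 + 5*C (O(C) = 5*C - 1 = -1 + 5*C)
J = -9 (J = 6*(-2) + 3 = -12 + 3 = -9)
Q(z) = -sqrt(z)/3 (Q(z) = (3*sqrt(z))/(-9) = (3*sqrt(z))*(-1/9) = -sqrt(z)/3)
Q(O(-2 - 1))**3 = (-sqrt(-1 + 5*(-2 - 1))/3)**3 = (-sqrt(-1 + 5*(-3))/3)**3 = (-sqrt(-1 - 15)/3)**3 = (-4*I/3)**3 = 64*I/27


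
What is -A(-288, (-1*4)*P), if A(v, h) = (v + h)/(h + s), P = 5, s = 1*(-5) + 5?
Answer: -77/5 ≈ -15.400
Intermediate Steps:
s = 0 (s = -5 + 5 = 0)
A(v, h) = (h + v)/h (A(v, h) = (v + h)/(h + 0) = (h + v)/h)
-A(-288, (-1*4)*P) = -(-1*4*5 - 288)/(-1*4*5) = -(-4*5 - 288)/((-4*5)) = -(-20 - 288)/(-20) = -(-1)*(-308)/20 = -1*77/5 = -77/5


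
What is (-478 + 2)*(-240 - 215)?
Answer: 216580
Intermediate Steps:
(-478 + 2)*(-240 - 215) = -476*(-455) = 216580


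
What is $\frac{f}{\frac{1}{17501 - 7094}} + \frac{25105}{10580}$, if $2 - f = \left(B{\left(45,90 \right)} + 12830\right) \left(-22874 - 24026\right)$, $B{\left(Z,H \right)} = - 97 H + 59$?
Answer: $\frac{4295393795252645}{2116} \approx 2.03 \cdot 10^{12}$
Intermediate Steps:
$B{\left(Z,H \right)} = 59 - 97 H$
$f = 195057102$ ($f = 2 - \left(\left(59 - 8730\right) + 12830\right) \left(-22874 - 24026\right) = 2 - \left(\left(59 - 8730\right) + 12830\right) \left(-46900\right) = 2 - \left(-8671 + 12830\right) \left(-46900\right) = 2 - 4159 \left(-46900\right) = 2 - -195057100 = 2 + 195057100 = 195057102$)
$\frac{f}{\frac{1}{17501 - 7094}} + \frac{25105}{10580} = \frac{195057102}{\frac{1}{17501 - 7094}} + \frac{25105}{10580} = \frac{195057102}{\frac{1}{10407}} + 25105 \cdot \frac{1}{10580} = 195057102 \frac{1}{\frac{1}{10407}} + \frac{5021}{2116} = 195057102 \cdot 10407 + \frac{5021}{2116} = 2029959260514 + \frac{5021}{2116} = \frac{4295393795252645}{2116}$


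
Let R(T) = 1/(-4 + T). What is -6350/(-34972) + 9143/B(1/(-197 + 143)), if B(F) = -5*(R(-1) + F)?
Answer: 8633410217/1031674 ≈ 8368.3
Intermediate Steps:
B(F) = 1 - 5*F (B(F) = -5*(1/(-4 - 1) + F) = -5*(1/(-5) + F) = -5*(-⅕ + F) = 1 - 5*F)
-6350/(-34972) + 9143/B(1/(-197 + 143)) = -6350/(-34972) + 9143/(1 - 5/(-197 + 143)) = -6350*(-1/34972) + 9143/(1 - 5/(-54)) = 3175/17486 + 9143/(1 - 5*(-1/54)) = 3175/17486 + 9143/(1 + 5/54) = 3175/17486 + 9143/(59/54) = 3175/17486 + 9143*(54/59) = 3175/17486 + 493722/59 = 8633410217/1031674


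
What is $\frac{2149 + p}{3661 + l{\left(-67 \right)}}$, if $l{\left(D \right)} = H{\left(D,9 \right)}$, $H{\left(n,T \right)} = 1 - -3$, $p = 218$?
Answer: $\frac{2367}{3665} \approx 0.64584$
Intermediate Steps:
$H{\left(n,T \right)} = 4$ ($H{\left(n,T \right)} = 1 + 3 = 4$)
$l{\left(D \right)} = 4$
$\frac{2149 + p}{3661 + l{\left(-67 \right)}} = \frac{2149 + 218}{3661 + 4} = \frac{2367}{3665}$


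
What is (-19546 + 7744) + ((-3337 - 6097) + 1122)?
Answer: -20114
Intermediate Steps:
(-19546 + 7744) + ((-3337 - 6097) + 1122) = -11802 + (-9434 + 1122) = -11802 - 8312 = -20114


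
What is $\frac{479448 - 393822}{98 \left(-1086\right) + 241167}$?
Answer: $\frac{9514}{14971} \approx 0.6355$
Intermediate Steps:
$\frac{479448 - 393822}{98 \left(-1086\right) + 241167} = \frac{85626}{-106428 + 241167} = \frac{85626}{134739} = 85626 \cdot \frac{1}{134739} = \frac{9514}{14971}$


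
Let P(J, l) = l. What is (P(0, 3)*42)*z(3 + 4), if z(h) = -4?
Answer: -504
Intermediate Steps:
(P(0, 3)*42)*z(3 + 4) = (3*42)*(-4) = 126*(-4) = -504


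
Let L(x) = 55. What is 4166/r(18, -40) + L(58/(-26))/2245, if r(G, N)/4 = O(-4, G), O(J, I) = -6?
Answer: -935135/5388 ≈ -173.56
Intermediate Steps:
r(G, N) = -24 (r(G, N) = 4*(-6) = -24)
4166/r(18, -40) + L(58/(-26))/2245 = 4166/(-24) + 55/2245 = 4166*(-1/24) + 55*(1/2245) = -2083/12 + 11/449 = -935135/5388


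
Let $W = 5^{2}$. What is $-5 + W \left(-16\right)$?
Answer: $-405$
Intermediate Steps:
$W = 25$
$-5 + W \left(-16\right) = -5 + 25 \left(-16\right) = -5 - 400 = -405$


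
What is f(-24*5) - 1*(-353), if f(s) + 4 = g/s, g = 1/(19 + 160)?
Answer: 7496519/21480 ≈ 349.00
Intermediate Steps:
g = 1/179 ≈ 0.0055866
f(s) = -4 + 1/(179*s)
f(-24*5) - 1*(-353) = (-4 + 1/(179*((-24*5)))) - 1*(-353) = (-4 + (1/179)/(-120)) + 353 = (-4 + (1/179)*(-1/120)) + 353 = (-4 - 1/21480) + 353 = -85921/21480 + 353 = 7496519/21480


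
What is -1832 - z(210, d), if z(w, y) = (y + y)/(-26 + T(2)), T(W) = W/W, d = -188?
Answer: -46176/25 ≈ -1847.0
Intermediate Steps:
T(W) = 1
z(w, y) = -2*y/25 (z(w, y) = (y + y)/(-26 + 1) = (2*y)/(-25) = (2*y)*(-1/25) = -2*y/25)
-1832 - z(210, d) = -1832 - (-2)*(-188)/25 = -1832 - 1*376/25 = -1832 - 376/25 = -46176/25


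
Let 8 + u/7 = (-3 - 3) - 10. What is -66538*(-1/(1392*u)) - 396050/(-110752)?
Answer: 1332022691/404687808 ≈ 3.2915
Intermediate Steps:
u = -168 (u = -56 + 7*((-3 - 3) - 10) = -56 + 7*(-6 - 10) = -56 + 7*(-16) = -56 - 112 = -168)
-66538*(-1/(1392*u)) - 396050/(-110752) = -66538/(-24*58*(-168)) - 396050/(-110752) = -66538/((-1392*(-168))) - 396050*(-1/110752) = -66538/233856 + 198025/55376 = -66538*1/233856 + 198025/55376 = -33269/116928 + 198025/55376 = 1332022691/404687808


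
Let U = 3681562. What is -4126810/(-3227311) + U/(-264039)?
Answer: -10791906754192/852135969129 ≈ -12.665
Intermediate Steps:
-4126810/(-3227311) + U/(-264039) = -4126810/(-3227311) + 3681562/(-264039) = -4126810*(-1/3227311) + 3681562*(-1/264039) = 4126810/3227311 - 3681562/264039 = -10791906754192/852135969129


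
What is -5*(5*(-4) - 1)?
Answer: 105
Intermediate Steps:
-5*(5*(-4) - 1) = -5*(-20 - 1) = -5*(-21) = 105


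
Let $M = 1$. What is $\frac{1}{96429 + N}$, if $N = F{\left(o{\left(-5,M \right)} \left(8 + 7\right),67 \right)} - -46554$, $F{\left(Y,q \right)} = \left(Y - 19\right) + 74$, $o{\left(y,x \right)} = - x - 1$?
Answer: $\frac{1}{143008} \approx 6.9926 \cdot 10^{-6}$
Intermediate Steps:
$o{\left(y,x \right)} = -1 - x$
$F{\left(Y,q \right)} = 55 + Y$ ($F{\left(Y,q \right)} = \left(-19 + Y\right) + 74 = 55 + Y$)
$N = 46579$ ($N = \left(55 + \left(-1 - 1\right) \left(8 + 7\right)\right) - -46554 = \left(55 + \left(-1 - 1\right) 15\right) + 46554 = \left(55 - 30\right) + 46554 = 25 + 46554 = 46579$)
$\frac{1}{96429 + N} = \frac{1}{96429 + 46579} = \frac{1}{143008}$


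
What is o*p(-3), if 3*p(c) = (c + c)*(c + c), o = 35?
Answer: 420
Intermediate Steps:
p(c) = 4*c**2/3 (p(c) = ((c + c)*(c + c))/3 = ((2*c)*(2*c))/3 = (4*c**2)/3 = 4*c**2/3)
o*p(-3) = 35*((4/3)*(-3)**2) = 35*((4/3)*9) = 35*12 = 420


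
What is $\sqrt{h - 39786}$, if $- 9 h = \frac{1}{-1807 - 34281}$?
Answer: $\frac{i \sqrt{116583858438242}}{54132} \approx 199.46 i$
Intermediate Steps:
$h = \frac{1}{324792}$ ($h = - \frac{1}{9 \left(-1807 - 34281\right)} = - \frac{1}{9 \left(-36088\right)} = \left(- \frac{1}{9}\right) \left(- \frac{1}{36088}\right) = \frac{1}{324792} \approx 3.0789 \cdot 10^{-6}$)
$\sqrt{h - 39786} = \sqrt{\frac{1}{324792} - 39786} = \sqrt{- \frac{12922174511}{324792}} = \frac{i \sqrt{116583858438242}}{54132}$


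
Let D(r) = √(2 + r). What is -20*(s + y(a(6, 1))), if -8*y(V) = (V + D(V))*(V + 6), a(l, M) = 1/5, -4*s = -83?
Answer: -4119/10 + 31*√55/10 ≈ -388.91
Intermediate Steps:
s = 83/4 (s = -¼*(-83) = 83/4 ≈ 20.750)
a(l, M) = ⅕
y(V) = -(6 + V)*(V + √(2 + V))/8 (y(V) = -(V + √(2 + V))*(V + 6)/8 = -(V + √(2 + V))*(6 + V)/8 = -(6 + V)*(V + √(2 + V))/8)
-20*(s + y(a(6, 1))) = -20*(83/4 + (-¾*⅕ - 3*√(2 + ⅕)/4 - (⅕)²/8 - ⅛*⅕*√(2 + ⅕))) = -20*(83/4 + (-3/20 - 3*√55/20 - ⅛*1/25 - ⅛*⅕*√(11/5))) = -20*(83/4 + (-3/20 - 3*√55/20 - 1/200 - ⅛*⅕*√55/5)) = -20*(83/4 + (-3/20 - 3*√55/20 - 1/200 - √55/200)) = -20*(83/4 + (-31/200 - 31*√55/200)) = -20*(4119/200 - 31*√55/200) = -4119/10 + 31*√55/10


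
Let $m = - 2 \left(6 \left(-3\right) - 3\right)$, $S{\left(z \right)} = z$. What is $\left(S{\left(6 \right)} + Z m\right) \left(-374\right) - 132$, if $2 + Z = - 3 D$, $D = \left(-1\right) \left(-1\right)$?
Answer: $76164$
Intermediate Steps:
$D = 1$
$Z = -5$ ($Z = -2 - 3 = -5$)
$m = 42$ ($m = - 2 \left(-18 - 3\right) = \left(-2\right) \left(-21\right) = 42$)
$\left(S{\left(6 \right)} + Z m\right) \left(-374\right) - 132 = \left(6 - 210\right) \left(-374\right) - 132 = \left(-204\right) \left(-374\right) - 132 = 76296 - 132 = 76164$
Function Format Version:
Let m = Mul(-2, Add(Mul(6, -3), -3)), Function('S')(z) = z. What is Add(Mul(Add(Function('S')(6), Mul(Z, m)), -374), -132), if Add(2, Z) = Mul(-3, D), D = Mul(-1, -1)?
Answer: 76164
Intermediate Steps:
D = 1
Z = -5 (Z = Add(-2, Mul(-3, 1)) = Add(-2, -3) = -5)
m = 42 (m = Mul(-2, Add(-18, -3)) = Mul(-2, -21) = 42)
Add(Mul(Add(Function('S')(6), Mul(Z, m)), -374), -132) = Add(Mul(Add(6, Mul(-5, 42)), -374), -132) = Add(Mul(Add(6, -210), -374), -132) = Add(Mul(-204, -374), -132) = Add(76296, -132) = 76164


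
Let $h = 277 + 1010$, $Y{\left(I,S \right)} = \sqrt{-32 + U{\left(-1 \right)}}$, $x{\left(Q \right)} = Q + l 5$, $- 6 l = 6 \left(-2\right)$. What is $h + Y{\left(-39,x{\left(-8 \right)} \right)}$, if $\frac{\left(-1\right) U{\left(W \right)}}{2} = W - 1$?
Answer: $1287 + 2 i \sqrt{7} \approx 1287.0 + 5.2915 i$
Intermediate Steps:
$U{\left(W \right)} = 2 - 2 W$ ($U{\left(W \right)} = - 2 \left(W - 1\right) = - 2 \left(-1 + W\right) = 2 - 2 W$)
$l = 2$ ($l = - \frac{6 \left(-2\right)}{6} = \left(- \frac{1}{6}\right) \left(-12\right) = 2$)
$x{\left(Q \right)} = 10 + Q$ ($x{\left(Q \right)} = Q + 2 \cdot 5 = Q + 10 = 10 + Q$)
$Y{\left(I,S \right)} = 2 i \sqrt{7}$ ($Y{\left(I,S \right)} = \sqrt{-32 + \left(2 - -2\right)} = \sqrt{-32 + \left(2 + 2\right)} = \sqrt{-32 + 4} = \sqrt{-28} = 2 i \sqrt{7}$)
$h = 1287$
$h + Y{\left(-39,x{\left(-8 \right)} \right)} = 1287 + 2 i \sqrt{7}$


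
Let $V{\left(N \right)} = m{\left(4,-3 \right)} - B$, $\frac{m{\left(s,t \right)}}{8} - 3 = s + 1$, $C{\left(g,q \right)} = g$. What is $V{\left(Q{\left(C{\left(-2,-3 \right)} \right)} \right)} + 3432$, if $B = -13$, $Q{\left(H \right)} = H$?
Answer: $3509$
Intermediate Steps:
$m{\left(s,t \right)} = 32 + 8 s$ ($m{\left(s,t \right)} = 24 + 8 \left(s + 1\right) = 24 + 8 \left(1 + s\right) = 24 + \left(8 + 8 s\right) = 32 + 8 s$)
$V{\left(N \right)} = 77$ ($V{\left(N \right)} = \left(32 + 8 \cdot 4\right) - -13 = \left(32 + 32\right) + 13 = 64 + 13 = 77$)
$V{\left(Q{\left(C{\left(-2,-3 \right)} \right)} \right)} + 3432 = 77 + 3432 = 3509$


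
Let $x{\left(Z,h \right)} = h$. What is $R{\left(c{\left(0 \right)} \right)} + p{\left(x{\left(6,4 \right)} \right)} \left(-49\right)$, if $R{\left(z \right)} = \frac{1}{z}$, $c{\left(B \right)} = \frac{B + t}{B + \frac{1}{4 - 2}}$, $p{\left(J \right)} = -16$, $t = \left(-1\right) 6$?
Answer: $\frac{9407}{12} \approx 783.92$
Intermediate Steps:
$t = -6$
$c{\left(B \right)} = \frac{-6 + B}{\frac{1}{2} + B}$ ($c{\left(B \right)} = \frac{B - 6}{B + \frac{1}{4 - 2}} = \frac{-6 + B}{B + \frac{1}{2}} = \frac{-6 + B}{\frac{1}{2} + B}$)
$R{\left(c{\left(0 \right)} \right)} + p{\left(x{\left(6,4 \right)} \right)} \left(-49\right) = \frac{1}{2 \frac{1}{1 + 2 \cdot 0} \left(-6 + 0\right)} - -784 = \frac{1}{2 \frac{1}{1 + 0} \left(-6\right)} + 784 = \frac{1}{2 \cdot 1^{-1} \left(-6\right)} + 784 = \frac{1}{2 \cdot 1 \left(-6\right)} + 784 = \frac{1}{-12} + 784 = - \frac{1}{12} + 784 = \frac{9407}{12}$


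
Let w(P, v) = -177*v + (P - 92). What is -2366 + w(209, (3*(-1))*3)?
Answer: -656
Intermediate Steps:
w(P, v) = -92 + P - 177*v (w(P, v) = -177*v + (-92 + P) = -92 + P - 177*v)
-2366 + w(209, (3*(-1))*3) = -2366 + (-92 + 209 - 177*3*(-1)*3) = -2366 + (-92 + 209 - (-531)*3) = -2366 + (-92 + 209 - 177*(-9)) = -2366 + (-92 + 209 + 1593) = -2366 + 1710 = -656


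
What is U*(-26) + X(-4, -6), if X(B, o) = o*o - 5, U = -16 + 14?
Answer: 83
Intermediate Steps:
U = -2
X(B, o) = -5 + o² (X(B, o) = o² - 5 = -5 + o²)
U*(-26) + X(-4, -6) = -2*(-26) + (-5 + (-6)²) = 52 + (-5 + 36) = 52 + 31 = 83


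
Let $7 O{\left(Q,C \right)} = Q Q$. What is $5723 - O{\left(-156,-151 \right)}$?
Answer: $\frac{15725}{7} \approx 2246.4$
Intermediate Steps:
$O{\left(Q,C \right)} = \frac{Q^{2}}{7}$ ($O{\left(Q,C \right)} = \frac{Q Q}{7} = \frac{Q^{2}}{7}$)
$5723 - O{\left(-156,-151 \right)} = 5723 - \frac{\left(-156\right)^{2}}{7} = 5723 - \frac{1}{7} \cdot 24336 = 5723 - \frac{24336}{7} = \frac{15725}{7}$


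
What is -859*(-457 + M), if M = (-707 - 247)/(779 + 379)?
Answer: 75901240/193 ≈ 3.9327e+5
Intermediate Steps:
M = -159/193 (M = -954/1158 = -954*1/1158 = -159/193 ≈ -0.82383)
-859*(-457 + M) = -859*(-457 - 159/193) = -859*(-88360/193) = 75901240/193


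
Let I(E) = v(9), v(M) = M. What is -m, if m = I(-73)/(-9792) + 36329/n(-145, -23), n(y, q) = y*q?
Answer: -39522617/3628480 ≈ -10.892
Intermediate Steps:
I(E) = 9
n(y, q) = q*y
m = 39522617/3628480 (m = 9/(-9792) + 36329/((-23*(-145))) = 9*(-1/9792) + 36329/3335 = -1/1088 + 36329*(1/3335) = -1/1088 + 36329/3335 = 39522617/3628480 ≈ 10.892)
-m = -1*39522617/3628480 = -39522617/3628480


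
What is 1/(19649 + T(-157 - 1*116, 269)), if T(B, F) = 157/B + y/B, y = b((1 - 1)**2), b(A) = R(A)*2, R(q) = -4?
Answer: 273/5364028 ≈ 5.0895e-5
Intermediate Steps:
b(A) = -8 (b(A) = -4*2 = -8)
y = -8
T(B, F) = 149/B (T(B, F) = 157/B - 8/B = 149/B)
1/(19649 + T(-157 - 1*116, 269)) = 1/(19649 + 149/(-157 - 1*116)) = 1/(19649 + 149/(-157 - 116)) = 1/(19649 + 149/(-273)) = 1/(19649 + 149*(-1/273)) = 1/(19649 - 149/273) = 1/(5364028/273) = 273/5364028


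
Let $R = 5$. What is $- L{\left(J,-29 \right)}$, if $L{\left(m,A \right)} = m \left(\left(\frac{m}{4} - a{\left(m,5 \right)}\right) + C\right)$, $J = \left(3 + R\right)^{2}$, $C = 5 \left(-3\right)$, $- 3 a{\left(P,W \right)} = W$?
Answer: $- \frac{512}{3} \approx -170.67$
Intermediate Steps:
$a{\left(P,W \right)} = - \frac{W}{3}$
$C = -15$
$J = 64$ ($J = \left(3 + 5\right)^{2} = 8^{2} = 64$)
$L{\left(m,A \right)} = m \left(- \frac{40}{3} + \frac{m}{4}\right)$ ($L{\left(m,A \right)} = m \left(\left(\frac{m}{4} - \left(- \frac{1}{3}\right) 5\right) - 15\right) = m \left(\left(m \frac{1}{4} - - \frac{5}{3}\right) - 15\right) = m \left(\left(\frac{m}{4} + \frac{5}{3}\right) - 15\right) = m \left(\left(\frac{5}{3} + \frac{m}{4}\right) - 15\right) = m \left(- \frac{40}{3} + \frac{m}{4}\right)$)
$- L{\left(J,-29 \right)} = - \frac{64 \left(-160 + 3 \cdot 64\right)}{12} = - \frac{64 \left(-160 + 192\right)}{12} = - \frac{64 \cdot 32}{12} = \left(-1\right) \frac{512}{3} = - \frac{512}{3}$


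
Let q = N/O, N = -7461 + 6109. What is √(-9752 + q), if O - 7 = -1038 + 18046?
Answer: 12*I*√19606435545/17015 ≈ 98.753*I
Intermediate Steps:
O = 17015 (O = 7 + (-1038 + 18046) = 7 + 17008 = 17015)
N = -1352
q = -1352/17015 ≈ -0.079459
√(-9752 + q) = √(-9752 - 1352/17015) = √(-165931632/17015) = 12*I*√19606435545/17015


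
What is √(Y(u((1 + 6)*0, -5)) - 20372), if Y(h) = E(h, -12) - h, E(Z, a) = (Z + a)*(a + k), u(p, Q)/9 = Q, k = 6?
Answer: I*√19985 ≈ 141.37*I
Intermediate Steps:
u(p, Q) = 9*Q
E(Z, a) = (6 + a)*(Z + a) (E(Z, a) = (Z + a)*(a + 6) = (Z + a)*(6 + a) = (6 + a)*(Z + a))
Y(h) = 72 - 7*h (Y(h) = ((-12)² + 6*h + 6*(-12) + h*(-12)) - h = (144 + 6*h - 72 - 12*h) - h = (72 - 6*h) - h = 72 - 7*h)
√(Y(u((1 + 6)*0, -5)) - 20372) = √((72 - 63*(-5)) - 20372) = √((72 - 7*(-45)) - 20372) = √((72 + 315) - 20372) = √(387 - 20372) = √(-19985) = I*√19985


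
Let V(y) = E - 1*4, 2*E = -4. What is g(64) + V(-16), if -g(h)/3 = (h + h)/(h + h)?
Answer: -9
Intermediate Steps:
E = -2 (E = (½)*(-4) = -2)
V(y) = -6 (V(y) = -2 - 1*4 = -2 - 4 = -6)
g(h) = -3 (g(h) = -3*(h + h)/(h + h) = -3*2*h/(2*h) = -3*2*h*1/(2*h) = -3*1 = -3)
g(64) + V(-16) = -3 - 6 = -9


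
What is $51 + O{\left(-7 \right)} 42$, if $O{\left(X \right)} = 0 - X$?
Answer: $345$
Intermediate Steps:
$O{\left(X \right)} = - X$
$51 + O{\left(-7 \right)} 42 = 51 + \left(-1\right) \left(-7\right) 42 = 51 + 7 \cdot 42 = 51 + 294 = 345$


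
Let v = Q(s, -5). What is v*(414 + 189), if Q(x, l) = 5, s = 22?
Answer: 3015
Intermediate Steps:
v = 5
v*(414 + 189) = 5*(414 + 189) = 5*603 = 3015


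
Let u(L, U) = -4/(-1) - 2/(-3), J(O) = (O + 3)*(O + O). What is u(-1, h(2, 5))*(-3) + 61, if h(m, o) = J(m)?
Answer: 47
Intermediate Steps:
J(O) = 2*O*(3 + O) (J(O) = (3 + O)*(2*O) = 2*O*(3 + O))
h(m, o) = 2*m*(3 + m)
u(L, U) = 14/3 (u(L, U) = -4*(-1) - 2*(-1/3) = 4 + 2/3 = 14/3)
u(-1, h(2, 5))*(-3) + 61 = (14/3)*(-3) + 61 = -14 + 61 = 47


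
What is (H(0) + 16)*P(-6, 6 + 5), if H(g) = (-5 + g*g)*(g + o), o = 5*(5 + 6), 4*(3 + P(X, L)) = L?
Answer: 259/4 ≈ 64.750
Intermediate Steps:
P(X, L) = -3 + L/4
o = 55 (o = 5*11 = 55)
H(g) = (-5 + g²)*(55 + g) (H(g) = (-5 + g*g)*(g + 55) = (-5 + g²)*(55 + g))
(H(0) + 16)*P(-6, 6 + 5) = ((-275 + 0³ - 5*0 + 55*0²) + 16)*(-3 + (6 + 5)/4) = ((-275 + 0 + 0 + 55*0) + 16)*(-3 + (¼)*11) = ((-275 + 0 + 0 + 0) + 16)*(-3 + 11/4) = (-275 + 16)*(-¼) = -259*(-¼) = 259/4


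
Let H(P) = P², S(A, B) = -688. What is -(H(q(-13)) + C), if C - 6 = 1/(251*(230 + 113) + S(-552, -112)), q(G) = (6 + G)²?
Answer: -205569836/85405 ≈ -2407.0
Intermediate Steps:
C = 512431/85405 (C = 6 + 1/(251*(230 + 113) - 688) = 6 + 1/(251*343 - 688) = 6 + 1/(86093 - 688) = 6 + 1/85405 = 512431/85405 ≈ 6.0000)
-(H(q(-13)) + C) = -(((6 - 13)²)² + 512431/85405) = -(((-7)²)² + 512431/85405) = -(49² + 512431/85405) = -(2401 + 512431/85405) = -1*205569836/85405 = -205569836/85405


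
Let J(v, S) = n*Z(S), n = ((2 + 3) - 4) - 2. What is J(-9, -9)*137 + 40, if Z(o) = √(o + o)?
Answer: 40 - 411*I*√2 ≈ 40.0 - 581.24*I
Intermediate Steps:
Z(o) = √2*√o (Z(o) = √(2*o) = √2*√o)
n = -1 (n = (5 - 4) - 2 = 1 - 2 = -1)
J(v, S) = -√2*√S
J(-9, -9)*137 + 40 = -√2*√(-9)*137 + 40 = -√2*3*I*137 + 40 = -3*I*√2*137 + 40 = -411*I*√2 + 40 = 40 - 411*I*√2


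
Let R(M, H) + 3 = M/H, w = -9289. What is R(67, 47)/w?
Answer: 74/436583 ≈ 0.00016950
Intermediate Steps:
R(M, H) = -3 + M/H
R(67, 47)/w = (-3 + 67/47)/(-9289) = (-3 + 67*(1/47))*(-1/9289) = (-3 + 67/47)*(-1/9289) = -74/47*(-1/9289) = 74/436583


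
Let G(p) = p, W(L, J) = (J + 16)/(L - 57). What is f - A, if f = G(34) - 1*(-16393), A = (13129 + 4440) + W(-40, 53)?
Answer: -110705/97 ≈ -1141.3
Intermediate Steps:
W(L, J) = (16 + J)/(-57 + L)
A = 1704124/97 (A = (13129 + 4440) + (16 + 53)/(-57 - 40) = 17569 + 69/(-97) = 17569 - 1/97*69 = 17569 - 69/97 = 1704124/97 ≈ 17568.)
f = 16427 (f = 34 - 1*(-16393) = 34 + 16393 = 16427)
f - A = 16427 - 1*1704124/97 = 16427 - 1704124/97 = -110705/97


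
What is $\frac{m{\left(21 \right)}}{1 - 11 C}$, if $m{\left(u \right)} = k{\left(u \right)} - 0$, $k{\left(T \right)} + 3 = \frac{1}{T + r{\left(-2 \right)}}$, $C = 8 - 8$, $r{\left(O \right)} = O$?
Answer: $- \frac{56}{19} \approx -2.9474$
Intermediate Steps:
$C = 0$ ($C = 8 - 8 = 0$)
$k{\left(T \right)} = -3 + \frac{1}{-2 + T}$ ($k{\left(T \right)} = -3 + \frac{1}{T - 2} = -3 + \frac{1}{-2 + T}$)
$m{\left(u \right)} = \frac{7 - 3 u}{-2 + u}$ ($m{\left(u \right)} = \frac{7 - 3 u}{-2 + u} - 0 = \frac{7 - 3 u}{-2 + u} + 0 = \frac{7 - 3 u}{-2 + u}$)
$\frac{m{\left(21 \right)}}{1 - 11 C} = \frac{\frac{1}{-2 + 21} \left(7 - 63\right)}{1 - 0} = \frac{\frac{1}{19} \left(7 - 63\right)}{1 + 0} = \frac{\frac{1}{19} \left(-56\right)}{1} = \left(- \frac{56}{19}\right) 1 = - \frac{56}{19}$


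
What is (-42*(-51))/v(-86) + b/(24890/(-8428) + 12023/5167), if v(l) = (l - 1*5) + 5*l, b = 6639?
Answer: -25114269835676/2368534251 ≈ -10603.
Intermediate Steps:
v(l) = -5 + 6*l (v(l) = (l - 5) + 5*l = (-5 + l) + 5*l = -5 + 6*l)
(-42*(-51))/v(-86) + b/(24890/(-8428) + 12023/5167) = (-42*(-51))/(-5 + 6*(-86)) + 6639/(24890/(-8428) + 12023/5167) = 2142/(-5 - 516) + 6639/(24890*(-1/8428) + 12023*(1/5167)) = 2142/(-521) + 6639/(-12445/4214 + 12023/5167) = 2142*(-1/521) + 6639/(-13638393/21773738) = -2142/521 + 6639*(-21773738/13638393) = -2142/521 - 48185282194/4546131 = -25114269835676/2368534251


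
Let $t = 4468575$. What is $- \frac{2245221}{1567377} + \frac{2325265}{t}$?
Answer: $- \frac{15773756914}{17293683155} \approx -0.91211$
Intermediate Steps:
$- \frac{2245221}{1567377} + \frac{2325265}{t} = - \frac{2245221}{1567377} + \frac{2325265}{4468575} = \left(-2245221\right) \frac{1}{1567377} + 2325265 \cdot \frac{1}{4468575} = - \frac{249469}{174153} + \frac{465053}{893715} = - \frac{15773756914}{17293683155}$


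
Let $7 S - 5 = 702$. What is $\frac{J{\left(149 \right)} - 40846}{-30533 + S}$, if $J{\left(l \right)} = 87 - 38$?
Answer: $\frac{13599}{10144} \approx 1.3406$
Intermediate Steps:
$J{\left(l \right)} = 49$
$S = 101$ ($S = \frac{5}{7} + \frac{1}{7} \cdot 702 = \frac{5}{7} + \frac{702}{7} = 101$)
$\frac{J{\left(149 \right)} - 40846}{-30533 + S} = \frac{49 - 40846}{-30533 + 101} = - \frac{40797}{-30432} = \left(-40797\right) \left(- \frac{1}{30432}\right) = \frac{13599}{10144}$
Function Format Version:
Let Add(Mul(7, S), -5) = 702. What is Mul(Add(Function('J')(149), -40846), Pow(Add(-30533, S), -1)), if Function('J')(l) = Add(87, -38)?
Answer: Rational(13599, 10144) ≈ 1.3406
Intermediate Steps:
Function('J')(l) = 49
S = 101 (S = Add(Rational(5, 7), Mul(Rational(1, 7), 702)) = Add(Rational(5, 7), Rational(702, 7)) = 101)
Mul(Add(Function('J')(149), -40846), Pow(Add(-30533, S), -1)) = Mul(Add(49, -40846), Pow(Add(-30533, 101), -1)) = Mul(-40797, Pow(-30432, -1)) = Mul(-40797, Rational(-1, 30432)) = Rational(13599, 10144)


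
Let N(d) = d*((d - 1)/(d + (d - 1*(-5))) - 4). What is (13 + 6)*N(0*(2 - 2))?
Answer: 0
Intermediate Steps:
N(d) = d*(-4 + (-1 + d)/(5 + 2*d)) (N(d) = d*((-1 + d)/(d + (d + 5)) - 4) = d*((-1 + d)/(d + (5 + d)) - 4) = d*((-1 + d)/(5 + 2*d) - 4) = d*(-4 + (-1 + d)/(5 + 2*d)))
(13 + 6)*N(0*(2 - 2)) = (13 + 6)*(-7*0*(2 - 2)*(3 + 0*(2 - 2))/(5 + 2*(0*(2 - 2)))) = 19*(-7*0*0*(3 + 0*0)/(5 + 2*(0*0))) = 19*(-7*0*(3 + 0)/(5 + 2*0)) = 19*(-7*0*3/(5 + 0)) = 19*(-7*0*3/5) = 19*(-7*0*⅕*3) = 19*0 = 0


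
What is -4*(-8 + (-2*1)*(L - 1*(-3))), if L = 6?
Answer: 104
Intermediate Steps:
-4*(-8 + (-2*1)*(L - 1*(-3))) = -4*(-8 + (-2*1)*(6 - 1*(-3))) = -4*(-8 - 2*(6 + 3)) = -4*(-8 - 2*9) = -4*(-8 - 18) = -4*(-26) = 104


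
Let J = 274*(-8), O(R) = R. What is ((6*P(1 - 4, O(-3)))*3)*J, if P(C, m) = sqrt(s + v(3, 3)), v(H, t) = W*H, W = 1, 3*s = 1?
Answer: -13152*sqrt(30) ≈ -72037.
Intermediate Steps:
s = 1/3 (s = (1/3)*1 = 1/3 ≈ 0.33333)
v(H, t) = H (v(H, t) = 1*H = H)
P(C, m) = sqrt(30)/3 (P(C, m) = sqrt(1/3 + 3) = sqrt(10/3) = sqrt(30)/3)
J = -2192
((6*P(1 - 4, O(-3)))*3)*J = ((6*(sqrt(30)/3))*3)*(-2192) = ((2*sqrt(30))*3)*(-2192) = (6*sqrt(30))*(-2192) = -13152*sqrt(30)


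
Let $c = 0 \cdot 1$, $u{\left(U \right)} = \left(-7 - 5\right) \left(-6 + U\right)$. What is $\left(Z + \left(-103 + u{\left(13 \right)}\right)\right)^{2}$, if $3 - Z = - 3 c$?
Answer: $33856$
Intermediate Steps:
$u{\left(U \right)} = 72 - 12 U$ ($u{\left(U \right)} = - 12 \left(-6 + U\right) = 72 - 12 U$)
$c = 0$
$Z = 3$ ($Z = 3 - \left(-3\right) 0 = 3 - 0 = 3 + 0 = 3$)
$\left(Z + \left(-103 + u{\left(13 \right)}\right)\right)^{2} = \left(3 + \left(-103 + \left(72 - 156\right)\right)\right)^{2} = \left(3 - 187\right)^{2} = \left(-184\right)^{2} = 33856$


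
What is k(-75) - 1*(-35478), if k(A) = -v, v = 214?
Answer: 35264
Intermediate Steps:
k(A) = -214 (k(A) = -1*214 = -214)
k(-75) - 1*(-35478) = -214 - 1*(-35478) = -214 + 35478 = 35264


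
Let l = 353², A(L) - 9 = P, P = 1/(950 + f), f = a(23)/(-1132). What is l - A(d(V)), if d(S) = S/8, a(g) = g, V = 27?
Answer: 133991973068/1075377 ≈ 1.2460e+5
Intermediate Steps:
d(S) = S/8 (d(S) = S*(⅛) = S/8)
f = -23/1132 (f = 23/(-1132) = 23*(-1/1132) = -23/1132 ≈ -0.020318)
P = 1132/1075377 (P = 1/(950 - 23/1132) = 1/(1075377/1132) = 1132/1075377 ≈ 0.0010527)
A(L) = 9679525/1075377 (A(L) = 9 + 1132/1075377 = 9679525/1075377)
l = 124609
l - A(d(V)) = 124609 - 1*9679525/1075377 = 124609 - 9679525/1075377 = 133991973068/1075377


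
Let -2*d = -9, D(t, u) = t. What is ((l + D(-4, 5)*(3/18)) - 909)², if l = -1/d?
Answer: 67059721/81 ≈ 8.2790e+5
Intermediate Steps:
d = 9/2 (d = -½*(-9) = 9/2 ≈ 4.5000)
l = -2/9 (l = -1/9/2 = -1*2/9 = -2/9 ≈ -0.22222)
((l + D(-4, 5)*(3/18)) - 909)² = ((-2/9 - 12/18) - 909)² = ((-2/9 - 4*⅙) - 909)² = ((-2/9 - ⅔) - 909)² = (-8/9 - 909)² = (-8189/9)² = 67059721/81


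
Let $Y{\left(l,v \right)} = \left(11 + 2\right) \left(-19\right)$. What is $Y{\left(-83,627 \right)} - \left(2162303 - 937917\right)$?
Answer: $-1224633$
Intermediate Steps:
$Y{\left(l,v \right)} = -247$ ($Y{\left(l,v \right)} = 13 \left(-19\right) = -247$)
$Y{\left(-83,627 \right)} - \left(2162303 - 937917\right) = -247 - \left(2162303 - 937917\right) = -247 - 1224386 = -1224633$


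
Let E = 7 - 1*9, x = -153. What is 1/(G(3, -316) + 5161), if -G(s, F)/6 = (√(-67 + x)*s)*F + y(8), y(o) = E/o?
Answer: 4130/5715509669 - 45504*I*√55/28577548345 ≈ 7.226e-7 - 1.1809e-5*I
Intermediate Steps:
E = -2 (E = 7 - 9 = -2)
y(o) = -2/o
G(s, F) = 3/2 - 12*I*F*s*√55 (G(s, F) = -6*((√(-67 - 153)*s)*F - 2/8) = -6*((√(-220)*s)*F - 2*⅛) = -6*(((2*I*√55)*s)*F - ¼) = -6*((2*I*s*√55)*F - ¼) = -6*(2*I*F*s*√55 - ¼) = -6*(-¼ + 2*I*F*s*√55) = 3/2 - 12*I*F*s*√55)
1/(G(3, -316) + 5161) = 1/((3/2 - 12*I*(-316)*3*√55) + 5161) = 1/((3/2 + 11376*I*√55) + 5161) = 1/(10325/2 + 11376*I*√55)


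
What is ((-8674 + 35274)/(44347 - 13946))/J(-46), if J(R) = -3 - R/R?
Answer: -950/4343 ≈ -0.21874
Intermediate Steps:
J(R) = -4 (J(R) = -3 - 1*1 = -3 - 1 = -4)
((-8674 + 35274)/(44347 - 13946))/J(-46) = ((-8674 + 35274)/(44347 - 13946))/(-4) = (26600/30401)*(-¼) = (26600*(1/30401))*(-¼) = (3800/4343)*(-¼) = -950/4343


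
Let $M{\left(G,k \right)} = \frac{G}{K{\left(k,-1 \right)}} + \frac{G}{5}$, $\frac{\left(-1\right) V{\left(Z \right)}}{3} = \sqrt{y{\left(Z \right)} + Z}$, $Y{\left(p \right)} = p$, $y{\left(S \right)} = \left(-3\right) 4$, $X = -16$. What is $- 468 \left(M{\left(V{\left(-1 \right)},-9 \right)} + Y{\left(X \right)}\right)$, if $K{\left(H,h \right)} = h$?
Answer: $7488 - \frac{5616 i \sqrt{13}}{5} \approx 7488.0 - 4049.8 i$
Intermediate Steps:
$y{\left(S \right)} = -12$
$V{\left(Z \right)} = - 3 \sqrt{-12 + Z}$
$M{\left(G,k \right)} = - \frac{4 G}{5}$ ($M{\left(G,k \right)} = \frac{G}{-1} + \frac{G}{5} = G \left(-1\right) + G \frac{1}{5} = - G + \frac{G}{5} = - \frac{4 G}{5}$)
$- 468 \left(M{\left(V{\left(-1 \right)},-9 \right)} + Y{\left(X \right)}\right) = - 468 \left(- \frac{4 \left(- 3 \sqrt{-12 - 1}\right)}{5} - 16\right) = - 468 \left(- \frac{4 \left(- 3 \sqrt{-13}\right)}{5} - 16\right) = - 468 \left(- \frac{4 \left(- 3 i \sqrt{13}\right)}{5} - 16\right) = - 468 \left(\frac{12 i \sqrt{13}}{5} - 16\right) = - 468 \left(-16 + \frac{12 i \sqrt{13}}{5}\right) = 7488 - \frac{5616 i \sqrt{13}}{5}$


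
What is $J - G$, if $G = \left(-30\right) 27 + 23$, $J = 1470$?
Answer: $2257$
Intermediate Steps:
$G = -787$ ($G = -810 + 23 = -787$)
$J - G = 1470 - -787 = 1470 + 787 = 2257$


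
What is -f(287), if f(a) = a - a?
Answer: 0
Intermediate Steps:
f(a) = 0
-f(287) = -1*0 = 0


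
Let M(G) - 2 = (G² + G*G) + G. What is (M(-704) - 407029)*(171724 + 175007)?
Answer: 202317885231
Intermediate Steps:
M(G) = 2 + G + 2*G² (M(G) = 2 + ((G² + G*G) + G) = 2 + ((G² + G²) + G) = 2 + (2*G² + G) = 2 + (G + 2*G²) = 2 + G + 2*G²)
(M(-704) - 407029)*(171724 + 175007) = ((2 - 704 + 2*(-704)²) - 407029)*(171724 + 175007) = ((2 - 704 + 2*495616) - 407029)*346731 = ((2 - 704 + 991232) - 407029)*346731 = (990530 - 407029)*346731 = 583501*346731 = 202317885231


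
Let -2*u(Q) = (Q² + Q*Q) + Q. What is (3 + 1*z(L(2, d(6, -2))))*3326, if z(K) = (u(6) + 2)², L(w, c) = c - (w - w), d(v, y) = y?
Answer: 4563272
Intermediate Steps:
u(Q) = -Q² - Q/2 (u(Q) = -((Q² + Q*Q) + Q)/2 = -((Q² + Q²) + Q)/2 = -(2*Q² + Q)/2 = -(Q + 2*Q²)/2 = -Q² - Q/2)
L(w, c) = c (L(w, c) = c - 1*0 = c + 0 = c)
z(K) = 1369 (z(K) = (-1*6*(½ + 6) + 2)² = (-1*6*13/2 + 2)² = (-39 + 2)² = (-37)² = 1369)
(3 + 1*z(L(2, d(6, -2))))*3326 = (3 + 1*1369)*3326 = (3 + 1369)*3326 = 1372*3326 = 4563272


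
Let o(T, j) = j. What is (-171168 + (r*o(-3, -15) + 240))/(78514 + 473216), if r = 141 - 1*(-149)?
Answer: -29213/91955 ≈ -0.31769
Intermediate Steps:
r = 290 (r = 141 + 149 = 290)
(-171168 + (r*o(-3, -15) + 240))/(78514 + 473216) = (-171168 + (290*(-15) + 240))/(78514 + 473216) = (-171168 + (-4350 + 240))/551730 = (-171168 - 4110)*(1/551730) = -175278*1/551730 = -29213/91955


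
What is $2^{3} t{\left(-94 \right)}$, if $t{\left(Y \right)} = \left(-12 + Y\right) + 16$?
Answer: $-720$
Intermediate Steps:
$t{\left(Y \right)} = 4 + Y$
$2^{3} t{\left(-94 \right)} = 2^{3} \left(4 - 94\right) = 8 \left(-90\right) = -720$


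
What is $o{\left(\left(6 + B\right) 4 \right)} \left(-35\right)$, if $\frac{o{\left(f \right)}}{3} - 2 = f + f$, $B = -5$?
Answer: $-1050$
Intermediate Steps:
$o{\left(f \right)} = 6 + 6 f$ ($o{\left(f \right)} = 6 + 3 \left(f + f\right) = 6 + 3 \cdot 2 f = 6 + 6 f$)
$o{\left(\left(6 + B\right) 4 \right)} \left(-35\right) = \left(6 + 6 \left(6 - 5\right) 4\right) \left(-35\right) = \left(6 + 6 \cdot 1 \cdot 4\right) \left(-35\right) = \left(6 + 6 \cdot 4\right) \left(-35\right) = \left(6 + 24\right) \left(-35\right) = 30 \left(-35\right) = -1050$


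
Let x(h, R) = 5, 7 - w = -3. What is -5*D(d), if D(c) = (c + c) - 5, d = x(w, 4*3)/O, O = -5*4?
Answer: 55/2 ≈ 27.500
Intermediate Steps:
w = 10 (w = 7 - 1*(-3) = 7 + 3 = 10)
O = -20
d = -¼ (d = 5/(-20) = 5*(-1/20) = -¼ ≈ -0.25000)
D(c) = -5 + 2*c (D(c) = 2*c - 5 = -5 + 2*c)
-5*D(d) = -5*(-5 + 2*(-¼)) = -5*(-5 - ½) = -5*(-11/2) = 55/2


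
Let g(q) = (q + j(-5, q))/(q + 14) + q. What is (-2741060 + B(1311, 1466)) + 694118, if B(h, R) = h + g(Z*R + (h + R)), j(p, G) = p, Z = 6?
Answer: -23568618478/11587 ≈ -2.0341e+6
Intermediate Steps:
g(q) = q + (-5 + q)/(14 + q) (g(q) = (q - 5)/(q + 14) + q = (-5 + q)/(14 + q) + q = q + (-5 + q)/(14 + q))
B(h, R) = h + (-5 + (h + 7*R)² + 15*h + 105*R)/(14 + h + 7*R) (B(h, R) = h + (-5 + (6*R + (h + R))² + 15*(6*R + (h + R)))/(14 + (6*R + (h + R))) = h + (-5 + (6*R + (R + h))² + 15*(6*R + (R + h)))/(14 + (6*R + (R + h))) = h + (-5 + (h + 7*R)² + 15*(h + 7*R))/(14 + (h + 7*R)) = h + (-5 + (h + 7*R)² + (15*h + 105*R))/(14 + h + 7*R) = h + (-5 + (h + 7*R)² + 15*h + 105*R)/(14 + h + 7*R))
(-2741060 + B(1311, 1466)) + 694118 = (-2741060 + (-5 + (1311 + 7*1466)² + 15*1311 + 105*1466 + 1311*(14 + 1311 + 7*1466))/(14 + 1311 + 7*1466)) + 694118 = (-2741060 + (-5 + (1311 + 10262)² + 19665 + 153930 + 1311*(14 + 1311 + 10262))/(14 + 1311 + 10262)) + 694118 = (-2741060 + (-5 + 11573² + 19665 + 153930 + 1311*11587)/11587) + 694118 = (-2741060 + (-5 + 133934329 + 19665 + 153930 + 15190557)/11587) + 694118 = (-2741060 + (1/11587)*149298476) + 694118 = (-2741060 + 149298476/11587) + 694118 = -31611363744/11587 + 694118 = -23568618478/11587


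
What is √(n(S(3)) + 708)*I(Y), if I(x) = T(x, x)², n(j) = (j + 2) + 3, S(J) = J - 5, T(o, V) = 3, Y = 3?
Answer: 27*√79 ≈ 239.98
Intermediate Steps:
S(J) = -5 + J
n(j) = 5 + j (n(j) = (2 + j) + 3 = 5 + j)
I(x) = 9 (I(x) = 3² = 9)
√(n(S(3)) + 708)*I(Y) = √((5 + (-5 + 3)) + 708)*9 = √((5 - 2) + 708)*9 = √(3 + 708)*9 = √711*9 = (3*√79)*9 = 27*√79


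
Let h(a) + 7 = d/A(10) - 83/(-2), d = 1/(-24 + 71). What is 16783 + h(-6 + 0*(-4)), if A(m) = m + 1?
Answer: 17389297/1034 ≈ 16818.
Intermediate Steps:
d = 1/47 ≈ 0.021277
A(m) = 1 + m
h(a) = 35675/1034 (h(a) = -7 + (1/(47*(1 + 10)) - 83/(-2)) = -7 + ((1/47)/11 - 83*(-½)) = -7 + ((1/47)*(1/11) + 83/2) = -7 + (1/517 + 83/2) = -7 + 42913/1034 = 35675/1034)
16783 + h(-6 + 0*(-4)) = 16783 + 35675/1034 = 17389297/1034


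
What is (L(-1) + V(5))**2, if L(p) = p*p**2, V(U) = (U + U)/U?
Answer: 1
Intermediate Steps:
V(U) = 2 (V(U) = (2*U)/U = 2)
L(p) = p**3
(L(-1) + V(5))**2 = ((-1)**3 + 2)**2 = (-1 + 2)**2 = 1**2 = 1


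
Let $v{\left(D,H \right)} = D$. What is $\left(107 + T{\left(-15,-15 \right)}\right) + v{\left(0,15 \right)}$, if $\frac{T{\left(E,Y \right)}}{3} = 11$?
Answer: $140$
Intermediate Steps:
$T{\left(E,Y \right)} = 33$ ($T{\left(E,Y \right)} = 3 \cdot 11 = 33$)
$\left(107 + T{\left(-15,-15 \right)}\right) + v{\left(0,15 \right)} = \left(107 + 33\right) + 0 = 140 + 0 = 140$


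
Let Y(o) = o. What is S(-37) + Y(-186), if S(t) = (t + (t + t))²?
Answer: 12135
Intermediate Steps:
S(t) = 9*t² (S(t) = (t + 2*t)² = (3*t)² = 9*t²)
S(-37) + Y(-186) = 9*(-37)² - 186 = 9*1369 - 186 = 12321 - 186 = 12135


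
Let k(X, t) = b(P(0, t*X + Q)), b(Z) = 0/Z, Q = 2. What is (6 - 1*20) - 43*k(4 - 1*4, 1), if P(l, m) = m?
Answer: -14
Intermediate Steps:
b(Z) = 0
k(X, t) = 0
(6 - 1*20) - 43*k(4 - 1*4, 1) = (6 - 1*20) - 43*0 = (6 - 20) + 0 = -14 + 0 = -14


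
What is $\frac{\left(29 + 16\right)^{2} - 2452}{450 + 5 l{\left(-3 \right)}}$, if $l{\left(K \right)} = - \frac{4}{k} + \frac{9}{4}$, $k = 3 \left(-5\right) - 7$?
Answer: $- \frac{2684}{2905} \approx -0.92392$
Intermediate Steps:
$k = -22$ ($k = -15 - 7 = -22$)
$l{\left(K \right)} = \frac{107}{44}$ ($l{\left(K \right)} = - \frac{4}{-22} + \frac{9}{4} = \left(-4\right) \left(- \frac{1}{22}\right) + 9 \cdot \frac{1}{4} = \frac{2}{11} + \frac{9}{4} = \frac{107}{44}$)
$\frac{\left(29 + 16\right)^{2} - 2452}{450 + 5 l{\left(-3 \right)}} = \frac{\left(29 + 16\right)^{2} - 2452}{450 + 5 \cdot \frac{107}{44}} = \frac{45^{2} - 2452}{450 + \frac{535}{44}} = \frac{2025 - 2452}{\frac{20335}{44}} = \left(-427\right) \frac{44}{20335} = - \frac{2684}{2905}$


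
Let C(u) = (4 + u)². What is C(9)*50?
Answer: 8450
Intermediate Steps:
C(9)*50 = (4 + 9)²*50 = 13²*50 = 169*50 = 8450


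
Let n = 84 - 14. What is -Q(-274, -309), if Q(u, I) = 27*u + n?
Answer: 7328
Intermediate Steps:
n = 70
Q(u, I) = 70 + 27*u (Q(u, I) = 27*u + 70 = 70 + 27*u)
-Q(-274, -309) = -(70 + 27*(-274)) = -(70 - 7398) = -1*(-7328) = 7328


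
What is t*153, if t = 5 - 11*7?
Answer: -11016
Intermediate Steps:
t = -72 (t = 5 - 77 = -72)
t*153 = -72*153 = -11016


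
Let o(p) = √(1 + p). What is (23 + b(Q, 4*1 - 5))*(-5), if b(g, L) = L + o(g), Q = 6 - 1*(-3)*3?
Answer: -130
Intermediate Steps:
Q = 15 (Q = 6 + 3*3 = 6 + 9 = 15)
b(g, L) = L + √(1 + g)
(23 + b(Q, 4*1 - 5))*(-5) = (23 + ((4*1 - 5) + √(1 + 15)))*(-5) = (23 + ((4 - 5) + √16))*(-5) = (23 + (-1 + 4))*(-5) = (23 + 3)*(-5) = 26*(-5) = -130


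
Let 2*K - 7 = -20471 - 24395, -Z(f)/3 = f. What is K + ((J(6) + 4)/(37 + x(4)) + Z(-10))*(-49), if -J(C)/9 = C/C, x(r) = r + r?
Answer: -430093/18 ≈ -23894.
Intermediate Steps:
Z(f) = -3*f
x(r) = 2*r
J(C) = -9 (J(C) = -9*C/C = -9*1 = -9)
K = -44859/2 (K = 7/2 + (-20471 - 24395)/2 = 7/2 + (1/2)*(-44866) = 7/2 - 22433 = -44859/2 ≈ -22430.)
K + ((J(6) + 4)/(37 + x(4)) + Z(-10))*(-49) = -44859/2 + ((-9 + 4)/(37 + 2*4) - 3*(-10))*(-49) = -44859/2 + (-5/(37 + 8) + 30)*(-49) = -44859/2 + (-5/45 + 30)*(-49) = -44859/2 + (-5*1/45 + 30)*(-49) = -44859/2 + (-1/9 + 30)*(-49) = -44859/2 + (269/9)*(-49) = -44859/2 - 13181/9 = -430093/18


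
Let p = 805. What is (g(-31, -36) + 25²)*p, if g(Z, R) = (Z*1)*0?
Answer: 503125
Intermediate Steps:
g(Z, R) = 0 (g(Z, R) = Z*0 = 0)
(g(-31, -36) + 25²)*p = (0 + 25²)*805 = (0 + 625)*805 = 625*805 = 503125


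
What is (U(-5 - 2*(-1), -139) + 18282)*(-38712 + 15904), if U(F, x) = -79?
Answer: -415174024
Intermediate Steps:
(U(-5 - 2*(-1), -139) + 18282)*(-38712 + 15904) = (-79 + 18282)*(-38712 + 15904) = 18203*(-22808) = -415174024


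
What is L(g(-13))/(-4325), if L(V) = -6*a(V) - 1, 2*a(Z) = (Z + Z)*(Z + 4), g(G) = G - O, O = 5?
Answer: 1513/4325 ≈ 0.34983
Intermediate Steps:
g(G) = -5 + G (g(G) = G - 1*5 = G - 5 = -5 + G)
a(Z) = Z*(4 + Z) (a(Z) = ((Z + Z)*(Z + 4))/2 = ((2*Z)*(4 + Z))/2 = (2*Z*(4 + Z))/2 = Z*(4 + Z))
L(V) = -1 - 6*V*(4 + V) (L(V) = -6*V*(4 + V) - 1 = -1 - 6*V*(4 + V))
L(g(-13))/(-4325) = (-1 - 6*(-5 - 13)*(4 + (-5 - 13)))/(-4325) = (-1 - 6*(-18)*(4 - 18))*(-1/4325) = (-1 - 6*(-18)*(-14))*(-1/4325) = (-1 - 1512)*(-1/4325) = -1513*(-1/4325) = 1513/4325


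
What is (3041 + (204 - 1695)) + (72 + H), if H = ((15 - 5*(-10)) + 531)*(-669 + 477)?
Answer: -112810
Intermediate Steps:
H = -114432 (H = ((15 + 50) + 531)*(-192) = (65 + 531)*(-192) = 596*(-192) = -114432)
(3041 + (204 - 1695)) + (72 + H) = (3041 + (204 - 1695)) + (72 - 114432) = (3041 - 1491) - 114360 = 1550 - 114360 = -112810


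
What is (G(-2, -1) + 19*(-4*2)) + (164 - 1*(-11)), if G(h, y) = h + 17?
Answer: 38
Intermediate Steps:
G(h, y) = 17 + h
(G(-2, -1) + 19*(-4*2)) + (164 - 1*(-11)) = ((17 - 2) + 19*(-4*2)) + (164 - 1*(-11)) = (15 + 19*(-8)) + (164 + 11) = (15 - 152) + 175 = -137 + 175 = 38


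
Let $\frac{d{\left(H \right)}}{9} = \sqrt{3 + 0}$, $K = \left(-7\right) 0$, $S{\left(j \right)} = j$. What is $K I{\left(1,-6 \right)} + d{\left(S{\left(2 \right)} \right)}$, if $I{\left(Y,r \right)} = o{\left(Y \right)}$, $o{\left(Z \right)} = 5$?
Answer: $9 \sqrt{3} \approx 15.588$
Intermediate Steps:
$I{\left(Y,r \right)} = 5$
$K = 0$
$d{\left(H \right)} = 9 \sqrt{3}$ ($d{\left(H \right)} = 9 \sqrt{3 + 0} = 9 \sqrt{3}$)
$K I{\left(1,-6 \right)} + d{\left(S{\left(2 \right)} \right)} = 0 \cdot 5 + 9 \sqrt{3} = 0 + 9 \sqrt{3} = 9 \sqrt{3}$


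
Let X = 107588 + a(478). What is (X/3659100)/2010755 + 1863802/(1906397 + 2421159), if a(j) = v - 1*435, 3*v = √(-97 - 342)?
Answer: 23008428887090183/53423196838450500 + I*√439/22072660861500 ≈ 0.43068 + 9.4924e-13*I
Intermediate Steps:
v = I*√439/3 (v = √(-97 - 342)/3 = √(-439)/3 = (I*√439)/3 = I*√439/3 ≈ 6.9841*I)
a(j) = -435 + I*√439/3 (a(j) = I*√439/3 - 1*435 = I*√439/3 - 435 = -435 + I*√439/3)
X = 107153 + I*√439/3 (X = 107588 + (-435 + I*√439/3) = 107153 + I*√439/3 ≈ 1.0715e+5 + 6.9841*I)
(X/3659100)/2010755 + 1863802/(1906397 + 2421159) = ((107153 + I*√439/3)/3659100)/2010755 + 1863802/(1906397 + 2421159) = ((107153 + I*√439/3)*(1/3659100))*(1/2010755) + 1863802/4327556 = (107153/3659100 + I*√439/10977300)*(1/2010755) + 1863802*(1/4327556) = (107153/7357553620500 + I*√439/22072660861500) + 931901/2163778 = 23008428887090183/53423196838450500 + I*√439/22072660861500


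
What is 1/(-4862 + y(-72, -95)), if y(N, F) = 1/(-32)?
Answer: -32/155585 ≈ -0.00020568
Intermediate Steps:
y(N, F) = -1/32
1/(-4862 + y(-72, -95)) = 1/(-4862 - 1/32) = 1/(-155585/32) = -32/155585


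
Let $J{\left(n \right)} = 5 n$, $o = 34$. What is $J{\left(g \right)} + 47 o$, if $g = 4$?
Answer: $1618$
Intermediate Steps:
$J{\left(g \right)} + 47 o = 5 \cdot 4 + 47 \cdot 34 = 20 + 1598 = 1618$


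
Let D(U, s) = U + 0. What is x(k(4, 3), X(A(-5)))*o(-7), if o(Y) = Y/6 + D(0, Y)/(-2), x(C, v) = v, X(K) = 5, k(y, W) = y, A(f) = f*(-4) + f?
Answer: -35/6 ≈ -5.8333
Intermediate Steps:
A(f) = -3*f (A(f) = -4*f + f = -3*f)
D(U, s) = U
o(Y) = Y/6 (o(Y) = Y/6 + 0/(-2) = Y*(⅙) + 0*(-½) = Y/6 + 0 = Y/6)
x(k(4, 3), X(A(-5)))*o(-7) = 5*((⅙)*(-7)) = 5*(-7/6) = -35/6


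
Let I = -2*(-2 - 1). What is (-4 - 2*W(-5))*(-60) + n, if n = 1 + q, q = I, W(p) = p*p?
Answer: 3247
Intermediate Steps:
I = 6 (I = -2*(-3) = 6)
W(p) = p²
q = 6
n = 7 (n = 1 + 6 = 7)
(-4 - 2*W(-5))*(-60) + n = (-4 - 2*(-5)²)*(-60) + 7 = (-4 - 2*25)*(-60) + 7 = (-4 - 50)*(-60) + 7 = -54*(-60) + 7 = 3240 + 7 = 3247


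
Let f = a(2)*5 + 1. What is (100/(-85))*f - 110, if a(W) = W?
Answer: -2090/17 ≈ -122.94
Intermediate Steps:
f = 11 (f = 2*5 + 1 = 10 + 1 = 11)
(100/(-85))*f - 110 = (100/(-85))*11 - 110 = (100*(-1/85))*11 - 110 = -20/17*11 - 110 = -220/17 - 110 = -2090/17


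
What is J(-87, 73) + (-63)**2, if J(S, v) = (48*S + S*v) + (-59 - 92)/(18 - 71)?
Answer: -347423/53 ≈ -6555.1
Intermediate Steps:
J(S, v) = 151/53 + 48*S + S*v (J(S, v) = (48*S + S*v) - 151/(-53) = (48*S + S*v) - 151*(-1/53) = (48*S + S*v) + 151/53 = 151/53 + 48*S + S*v)
J(-87, 73) + (-63)**2 = (151/53 + 48*(-87) - 87*73) + (-63)**2 = (151/53 - 4176 - 6351) + 3969 = -557780/53 + 3969 = -347423/53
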